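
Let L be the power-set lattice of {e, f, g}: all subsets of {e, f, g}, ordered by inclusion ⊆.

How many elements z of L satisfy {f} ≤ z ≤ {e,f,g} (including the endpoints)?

4

The interval [{f}, {e,f,g}] = {{e,f,g}, {e,f}, {f,g}, {f}}, which has 4 elements.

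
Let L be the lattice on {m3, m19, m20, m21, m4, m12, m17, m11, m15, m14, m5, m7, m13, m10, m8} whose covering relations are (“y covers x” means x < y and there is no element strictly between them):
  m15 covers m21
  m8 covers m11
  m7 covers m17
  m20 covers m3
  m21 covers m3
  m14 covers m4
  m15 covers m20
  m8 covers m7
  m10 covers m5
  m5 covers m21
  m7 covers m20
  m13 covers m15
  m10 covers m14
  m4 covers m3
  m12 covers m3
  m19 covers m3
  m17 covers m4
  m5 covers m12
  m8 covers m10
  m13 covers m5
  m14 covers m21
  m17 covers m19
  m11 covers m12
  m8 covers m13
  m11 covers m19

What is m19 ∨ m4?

m17

Common upper bounds of {m19, m4}: m17, m7, m8.
The least among these is m17.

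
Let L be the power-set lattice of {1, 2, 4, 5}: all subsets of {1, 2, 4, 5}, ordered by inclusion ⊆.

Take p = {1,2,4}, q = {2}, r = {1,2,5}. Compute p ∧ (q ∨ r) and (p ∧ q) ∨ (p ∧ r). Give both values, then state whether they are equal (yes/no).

q ∨ r = {1,2,5}, so p ∧ (q ∨ r) = {1,2,4} ∧ {1,2,5} = {1,2}.
p ∧ q = {2} and p ∧ r = {1,2}, so (p ∧ q) ∨ (p ∧ r) = {2} ∨ {1,2} = {1,2}.
Equal: yes.

{1,2}; {1,2}; yes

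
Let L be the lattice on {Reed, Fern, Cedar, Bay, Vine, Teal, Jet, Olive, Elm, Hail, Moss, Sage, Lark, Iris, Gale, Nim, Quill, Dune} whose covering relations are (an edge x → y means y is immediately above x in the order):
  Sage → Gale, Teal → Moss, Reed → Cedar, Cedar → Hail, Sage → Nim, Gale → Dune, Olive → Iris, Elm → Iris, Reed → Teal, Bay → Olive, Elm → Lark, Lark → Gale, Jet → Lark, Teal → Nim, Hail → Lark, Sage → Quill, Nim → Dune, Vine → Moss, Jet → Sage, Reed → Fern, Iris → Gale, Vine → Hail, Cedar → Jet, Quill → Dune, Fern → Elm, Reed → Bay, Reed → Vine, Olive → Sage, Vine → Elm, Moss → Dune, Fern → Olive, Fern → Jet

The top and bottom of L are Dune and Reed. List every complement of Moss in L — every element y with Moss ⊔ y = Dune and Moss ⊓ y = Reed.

Bay, Cedar, Fern, Jet, Olive, Quill, Sage

Need y with Moss ∨ y = Dune and Moss ∧ y = Reed.
Checking each element gives: Bay, Cedar, Fern, Jet, Olive, Quill, Sage.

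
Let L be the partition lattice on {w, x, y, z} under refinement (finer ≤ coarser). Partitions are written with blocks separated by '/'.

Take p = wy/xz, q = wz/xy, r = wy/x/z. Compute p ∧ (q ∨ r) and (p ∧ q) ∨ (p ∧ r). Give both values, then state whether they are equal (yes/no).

wy/xz; wy/x/z; no

q ∨ r = wxyz, so p ∧ (q ∨ r) = wy/xz ∧ wxyz = wy/xz.
p ∧ q = w/x/y/z and p ∧ r = wy/x/z, so (p ∧ q) ∨ (p ∧ r) = w/x/y/z ∨ wy/x/z = wy/x/z.
Equal: no.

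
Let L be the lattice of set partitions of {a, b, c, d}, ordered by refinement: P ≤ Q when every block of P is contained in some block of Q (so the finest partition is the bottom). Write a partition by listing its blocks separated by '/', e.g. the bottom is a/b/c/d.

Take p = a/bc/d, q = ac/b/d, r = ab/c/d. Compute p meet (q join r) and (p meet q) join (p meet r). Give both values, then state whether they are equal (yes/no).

q join r = abc/d, so p meet (q join r) = a/bc/d meet abc/d = a/bc/d.
p meet q = a/b/c/d and p meet r = a/b/c/d, so (p meet q) join (p meet r) = a/b/c/d join a/b/c/d = a/b/c/d.
Equal: no.

a/bc/d; a/b/c/d; no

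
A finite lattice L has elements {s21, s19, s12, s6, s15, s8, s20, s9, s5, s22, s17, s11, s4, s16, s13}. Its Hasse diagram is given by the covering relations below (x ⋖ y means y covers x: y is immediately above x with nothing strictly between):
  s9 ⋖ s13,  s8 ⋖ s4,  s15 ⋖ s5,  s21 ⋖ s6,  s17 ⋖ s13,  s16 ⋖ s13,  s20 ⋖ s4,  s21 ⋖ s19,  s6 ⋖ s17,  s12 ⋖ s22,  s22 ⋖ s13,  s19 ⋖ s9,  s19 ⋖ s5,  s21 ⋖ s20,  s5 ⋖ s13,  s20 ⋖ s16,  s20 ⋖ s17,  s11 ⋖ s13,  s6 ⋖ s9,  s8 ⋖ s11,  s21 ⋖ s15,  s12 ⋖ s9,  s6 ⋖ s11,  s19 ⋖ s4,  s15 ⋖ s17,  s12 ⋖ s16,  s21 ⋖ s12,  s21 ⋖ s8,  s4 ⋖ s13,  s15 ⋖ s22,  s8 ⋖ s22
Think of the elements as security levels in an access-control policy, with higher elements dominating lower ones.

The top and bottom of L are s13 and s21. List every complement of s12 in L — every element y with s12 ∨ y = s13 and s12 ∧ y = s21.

Need y with s12 ∨ y = s13 and s12 ∧ y = s21.
Checking each element gives: s11, s17, s4, s5.

s11, s17, s4, s5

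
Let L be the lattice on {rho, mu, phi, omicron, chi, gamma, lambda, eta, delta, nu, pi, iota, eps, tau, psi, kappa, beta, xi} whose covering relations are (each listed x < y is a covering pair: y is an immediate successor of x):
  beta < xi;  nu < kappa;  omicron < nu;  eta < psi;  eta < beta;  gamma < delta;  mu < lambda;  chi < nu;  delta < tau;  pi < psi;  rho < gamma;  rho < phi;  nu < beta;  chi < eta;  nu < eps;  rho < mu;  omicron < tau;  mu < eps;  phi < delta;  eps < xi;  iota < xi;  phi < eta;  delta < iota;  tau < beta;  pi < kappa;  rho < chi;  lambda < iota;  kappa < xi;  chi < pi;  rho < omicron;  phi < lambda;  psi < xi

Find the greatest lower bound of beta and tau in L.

tau

Common lower bounds of {beta, tau}: delta, gamma, omicron, phi, rho, tau.
The greatest among these is tau.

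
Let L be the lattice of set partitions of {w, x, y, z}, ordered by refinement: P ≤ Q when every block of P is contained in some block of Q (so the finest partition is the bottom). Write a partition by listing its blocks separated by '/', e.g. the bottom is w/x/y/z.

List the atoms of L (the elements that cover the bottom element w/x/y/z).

w/x/yz, w/xy/z, w/xz/y, wx/y/z, wy/x/z, wz/x/y

The atoms are exactly the elements that cover w/x/y/z: w/x/yz, w/xy/z, w/xz/y, wx/y/z, wy/x/z, wz/x/y.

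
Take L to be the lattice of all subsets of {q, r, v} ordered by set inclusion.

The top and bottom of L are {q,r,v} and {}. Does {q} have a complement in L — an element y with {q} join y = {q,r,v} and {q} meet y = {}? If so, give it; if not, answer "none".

{r,v}

Need y with {q} ∨ y = {q,r,v} and {q} ∧ y = {}.
Checking each element gives: {r,v}.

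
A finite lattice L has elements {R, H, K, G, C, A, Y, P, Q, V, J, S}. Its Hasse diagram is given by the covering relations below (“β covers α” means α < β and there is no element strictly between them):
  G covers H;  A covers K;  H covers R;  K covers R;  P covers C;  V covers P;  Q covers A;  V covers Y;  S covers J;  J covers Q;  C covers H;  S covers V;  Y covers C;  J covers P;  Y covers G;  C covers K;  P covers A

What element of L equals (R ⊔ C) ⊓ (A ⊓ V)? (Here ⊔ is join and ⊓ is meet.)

K

R ∨ C = C
A ∧ V = A
C ∧ A = K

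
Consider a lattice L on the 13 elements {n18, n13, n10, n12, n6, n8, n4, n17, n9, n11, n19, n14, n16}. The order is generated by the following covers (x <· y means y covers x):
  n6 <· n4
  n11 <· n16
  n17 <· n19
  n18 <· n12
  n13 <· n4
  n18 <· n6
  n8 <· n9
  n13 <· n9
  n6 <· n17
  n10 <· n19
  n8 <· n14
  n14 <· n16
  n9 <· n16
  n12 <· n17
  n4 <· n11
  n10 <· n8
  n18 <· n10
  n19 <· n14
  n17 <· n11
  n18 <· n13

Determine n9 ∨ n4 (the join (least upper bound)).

Common upper bounds of {n9, n4}: n16.
The least among these is n16.

n16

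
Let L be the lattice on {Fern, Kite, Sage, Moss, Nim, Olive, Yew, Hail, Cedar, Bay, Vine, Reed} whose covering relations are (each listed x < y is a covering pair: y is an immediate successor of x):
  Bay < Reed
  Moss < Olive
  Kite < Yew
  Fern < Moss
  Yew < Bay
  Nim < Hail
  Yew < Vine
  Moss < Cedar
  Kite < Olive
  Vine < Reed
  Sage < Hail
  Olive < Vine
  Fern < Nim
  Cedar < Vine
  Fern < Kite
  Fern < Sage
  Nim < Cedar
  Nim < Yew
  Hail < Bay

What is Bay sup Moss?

Reed

Common upper bounds of {Bay, Moss}: Reed.
The least among these is Reed.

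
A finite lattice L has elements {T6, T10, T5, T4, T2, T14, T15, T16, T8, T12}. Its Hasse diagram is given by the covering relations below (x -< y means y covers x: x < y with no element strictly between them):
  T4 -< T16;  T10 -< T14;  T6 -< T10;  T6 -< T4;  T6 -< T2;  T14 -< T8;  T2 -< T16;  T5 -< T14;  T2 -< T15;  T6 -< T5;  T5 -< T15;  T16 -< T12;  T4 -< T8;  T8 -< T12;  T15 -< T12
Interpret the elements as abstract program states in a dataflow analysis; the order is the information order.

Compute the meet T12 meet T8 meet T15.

Common lower bounds of {T12, T8, T15}: T5, T6.
The greatest among these is T5.

T5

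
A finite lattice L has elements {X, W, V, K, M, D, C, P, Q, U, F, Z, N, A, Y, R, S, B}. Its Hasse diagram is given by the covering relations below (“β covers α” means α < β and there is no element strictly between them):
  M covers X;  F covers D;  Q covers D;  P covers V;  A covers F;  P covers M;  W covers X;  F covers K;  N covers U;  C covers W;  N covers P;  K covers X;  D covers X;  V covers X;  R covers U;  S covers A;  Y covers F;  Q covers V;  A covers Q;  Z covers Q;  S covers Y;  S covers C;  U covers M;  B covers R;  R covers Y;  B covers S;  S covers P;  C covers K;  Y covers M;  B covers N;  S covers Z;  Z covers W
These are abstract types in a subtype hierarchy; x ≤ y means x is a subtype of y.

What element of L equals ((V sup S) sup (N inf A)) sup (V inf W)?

S

V ∨ S = S
N ∧ A = V
S ∨ V = S
V ∧ W = X
S ∨ X = S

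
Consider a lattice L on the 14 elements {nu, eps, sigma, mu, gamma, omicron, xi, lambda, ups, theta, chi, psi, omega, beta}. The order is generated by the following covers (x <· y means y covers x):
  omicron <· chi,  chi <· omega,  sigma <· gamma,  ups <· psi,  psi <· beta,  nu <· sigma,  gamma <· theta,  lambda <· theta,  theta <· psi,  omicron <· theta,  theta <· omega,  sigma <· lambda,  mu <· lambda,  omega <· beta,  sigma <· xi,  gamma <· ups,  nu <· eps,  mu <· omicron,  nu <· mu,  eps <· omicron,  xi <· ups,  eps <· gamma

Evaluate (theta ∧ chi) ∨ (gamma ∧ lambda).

theta ∧ chi = omicron
gamma ∧ lambda = sigma
omicron ∨ sigma = theta

theta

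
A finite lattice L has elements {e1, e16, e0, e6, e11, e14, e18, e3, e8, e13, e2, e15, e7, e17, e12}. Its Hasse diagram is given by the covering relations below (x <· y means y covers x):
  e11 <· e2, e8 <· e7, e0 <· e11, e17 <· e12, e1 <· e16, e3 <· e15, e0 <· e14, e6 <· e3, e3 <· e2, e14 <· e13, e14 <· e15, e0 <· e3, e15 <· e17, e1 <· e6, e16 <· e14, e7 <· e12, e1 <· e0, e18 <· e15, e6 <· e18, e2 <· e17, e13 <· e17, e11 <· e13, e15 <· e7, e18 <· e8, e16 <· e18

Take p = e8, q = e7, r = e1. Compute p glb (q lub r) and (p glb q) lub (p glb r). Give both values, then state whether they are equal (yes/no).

e8; e8; yes

q lub r = e7, so p glb (q lub r) = e8 glb e7 = e8.
p glb q = e8 and p glb r = e1, so (p glb q) lub (p glb r) = e8 lub e1 = e8.
Equal: yes.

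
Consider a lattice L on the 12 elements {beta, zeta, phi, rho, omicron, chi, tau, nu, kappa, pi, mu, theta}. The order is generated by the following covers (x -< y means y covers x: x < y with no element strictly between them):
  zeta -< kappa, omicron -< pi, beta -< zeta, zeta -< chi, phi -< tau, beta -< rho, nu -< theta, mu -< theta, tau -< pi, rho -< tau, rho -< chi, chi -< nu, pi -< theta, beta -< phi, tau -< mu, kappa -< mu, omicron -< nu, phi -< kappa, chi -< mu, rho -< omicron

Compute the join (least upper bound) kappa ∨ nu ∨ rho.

theta

Common upper bounds of {kappa, nu, rho}: theta.
The least among these is theta.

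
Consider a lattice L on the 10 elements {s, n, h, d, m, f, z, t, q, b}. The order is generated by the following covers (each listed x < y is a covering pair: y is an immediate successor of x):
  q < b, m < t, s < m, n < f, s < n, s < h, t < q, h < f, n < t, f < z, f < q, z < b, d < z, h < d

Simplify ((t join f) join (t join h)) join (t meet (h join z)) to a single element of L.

t ∨ f = q
t ∨ h = q
q ∨ q = q
h ∨ z = z
t ∧ z = n
q ∨ n = q

q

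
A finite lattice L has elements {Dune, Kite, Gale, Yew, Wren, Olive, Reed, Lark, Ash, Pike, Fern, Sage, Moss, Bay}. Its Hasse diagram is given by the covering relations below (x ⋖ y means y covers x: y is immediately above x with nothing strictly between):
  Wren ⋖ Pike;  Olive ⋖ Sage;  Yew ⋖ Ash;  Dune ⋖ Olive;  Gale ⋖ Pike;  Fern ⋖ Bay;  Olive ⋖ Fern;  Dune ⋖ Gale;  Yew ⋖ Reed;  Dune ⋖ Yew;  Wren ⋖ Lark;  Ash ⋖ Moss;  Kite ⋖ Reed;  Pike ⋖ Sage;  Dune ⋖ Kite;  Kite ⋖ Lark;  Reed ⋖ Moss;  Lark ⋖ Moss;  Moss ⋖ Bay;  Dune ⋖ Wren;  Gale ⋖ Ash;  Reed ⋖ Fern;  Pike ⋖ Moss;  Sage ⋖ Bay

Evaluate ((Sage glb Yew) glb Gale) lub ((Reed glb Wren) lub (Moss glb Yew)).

Yew

Sage ∧ Yew = Dune
Dune ∧ Gale = Dune
Reed ∧ Wren = Dune
Moss ∧ Yew = Yew
Dune ∨ Yew = Yew
Dune ∨ Yew = Yew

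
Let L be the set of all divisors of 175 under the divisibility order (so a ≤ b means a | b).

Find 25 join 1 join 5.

25

In the divisibility order, the join is the least common multiple: lcm(25, 1, 5) = 25.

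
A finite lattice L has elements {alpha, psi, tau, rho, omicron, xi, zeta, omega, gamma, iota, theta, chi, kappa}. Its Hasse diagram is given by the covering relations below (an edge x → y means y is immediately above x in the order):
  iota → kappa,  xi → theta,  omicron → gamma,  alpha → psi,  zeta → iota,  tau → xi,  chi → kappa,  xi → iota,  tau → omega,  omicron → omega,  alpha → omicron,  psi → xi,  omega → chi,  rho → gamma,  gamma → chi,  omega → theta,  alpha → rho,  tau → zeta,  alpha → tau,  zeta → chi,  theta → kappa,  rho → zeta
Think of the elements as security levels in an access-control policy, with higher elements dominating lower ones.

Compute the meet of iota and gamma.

Common lower bounds of {iota, gamma}: alpha, rho.
The greatest among these is rho.

rho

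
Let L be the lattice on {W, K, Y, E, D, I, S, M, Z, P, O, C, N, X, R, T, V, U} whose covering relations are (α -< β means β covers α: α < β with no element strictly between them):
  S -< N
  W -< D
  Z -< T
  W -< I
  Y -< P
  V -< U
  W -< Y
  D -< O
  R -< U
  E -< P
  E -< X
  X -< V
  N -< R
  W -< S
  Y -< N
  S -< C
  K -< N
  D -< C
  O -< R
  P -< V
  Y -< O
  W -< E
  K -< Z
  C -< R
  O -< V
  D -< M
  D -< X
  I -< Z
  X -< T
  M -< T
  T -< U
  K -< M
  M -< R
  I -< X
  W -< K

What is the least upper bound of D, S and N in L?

R

Common upper bounds of {D, S, N}: R, U.
The least among these is R.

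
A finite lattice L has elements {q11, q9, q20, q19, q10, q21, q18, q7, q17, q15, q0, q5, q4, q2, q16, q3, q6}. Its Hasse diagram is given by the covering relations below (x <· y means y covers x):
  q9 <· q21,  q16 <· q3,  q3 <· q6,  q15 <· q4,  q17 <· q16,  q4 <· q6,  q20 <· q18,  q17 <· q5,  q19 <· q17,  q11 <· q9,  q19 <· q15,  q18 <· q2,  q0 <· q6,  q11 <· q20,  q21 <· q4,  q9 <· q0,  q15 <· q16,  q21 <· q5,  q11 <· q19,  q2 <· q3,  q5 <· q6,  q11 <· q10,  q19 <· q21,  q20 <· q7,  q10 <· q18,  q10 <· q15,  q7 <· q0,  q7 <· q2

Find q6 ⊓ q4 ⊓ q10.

Common lower bounds of {q6, q4, q10}: q10, q11.
The greatest among these is q10.

q10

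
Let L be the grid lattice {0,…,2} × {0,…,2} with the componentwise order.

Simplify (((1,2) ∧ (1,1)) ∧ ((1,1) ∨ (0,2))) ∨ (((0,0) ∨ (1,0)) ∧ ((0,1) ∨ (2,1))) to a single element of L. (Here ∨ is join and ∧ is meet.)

(1,2) ∧ (1,1) = (1,1)
(1,1) ∨ (0,2) = (1,2)
(1,1) ∧ (1,2) = (1,1)
(0,0) ∨ (1,0) = (1,0)
(0,1) ∨ (2,1) = (2,1)
(1,0) ∧ (2,1) = (1,0)
(1,1) ∨ (1,0) = (1,1)

(1,1)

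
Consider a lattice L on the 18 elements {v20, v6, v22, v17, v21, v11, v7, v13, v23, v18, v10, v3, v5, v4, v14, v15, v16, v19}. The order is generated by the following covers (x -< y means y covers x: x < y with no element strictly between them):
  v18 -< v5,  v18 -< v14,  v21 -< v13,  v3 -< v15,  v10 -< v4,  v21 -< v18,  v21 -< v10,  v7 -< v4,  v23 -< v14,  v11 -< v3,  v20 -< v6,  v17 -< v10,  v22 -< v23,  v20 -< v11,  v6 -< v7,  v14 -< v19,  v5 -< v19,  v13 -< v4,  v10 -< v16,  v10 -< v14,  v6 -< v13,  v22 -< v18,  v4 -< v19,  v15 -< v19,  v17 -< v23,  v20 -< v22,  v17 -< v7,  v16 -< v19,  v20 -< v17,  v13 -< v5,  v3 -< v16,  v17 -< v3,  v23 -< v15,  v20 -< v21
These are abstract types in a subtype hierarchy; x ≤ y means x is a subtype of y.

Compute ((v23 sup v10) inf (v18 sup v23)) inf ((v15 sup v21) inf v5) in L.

v23 ∨ v10 = v14
v18 ∨ v23 = v14
v14 ∧ v14 = v14
v15 ∨ v21 = v19
v19 ∧ v5 = v5
v14 ∧ v5 = v18

v18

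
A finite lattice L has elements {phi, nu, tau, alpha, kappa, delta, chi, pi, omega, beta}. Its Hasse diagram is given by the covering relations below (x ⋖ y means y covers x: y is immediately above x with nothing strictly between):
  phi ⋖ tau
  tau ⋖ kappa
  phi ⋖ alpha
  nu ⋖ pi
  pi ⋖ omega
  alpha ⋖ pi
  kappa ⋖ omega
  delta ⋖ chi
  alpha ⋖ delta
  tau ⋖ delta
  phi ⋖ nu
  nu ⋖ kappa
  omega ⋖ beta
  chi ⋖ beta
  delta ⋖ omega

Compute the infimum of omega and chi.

Common lower bounds of {omega, chi}: alpha, delta, phi, tau.
The greatest among these is delta.

delta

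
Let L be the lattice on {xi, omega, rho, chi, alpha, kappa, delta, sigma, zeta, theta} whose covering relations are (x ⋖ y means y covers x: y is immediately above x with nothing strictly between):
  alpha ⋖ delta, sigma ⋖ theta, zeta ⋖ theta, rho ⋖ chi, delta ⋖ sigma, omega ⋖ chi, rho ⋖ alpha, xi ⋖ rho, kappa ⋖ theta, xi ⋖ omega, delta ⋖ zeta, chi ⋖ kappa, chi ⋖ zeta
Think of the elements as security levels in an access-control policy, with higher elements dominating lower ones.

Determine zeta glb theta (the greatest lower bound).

Common lower bounds of {zeta, theta}: alpha, chi, delta, omega, rho, xi, zeta.
The greatest among these is zeta.

zeta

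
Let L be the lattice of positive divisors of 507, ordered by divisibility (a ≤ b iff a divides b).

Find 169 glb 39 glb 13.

13

Common lower bounds of {169, 39, 13}: 1, 13.
The greatest among these is 13.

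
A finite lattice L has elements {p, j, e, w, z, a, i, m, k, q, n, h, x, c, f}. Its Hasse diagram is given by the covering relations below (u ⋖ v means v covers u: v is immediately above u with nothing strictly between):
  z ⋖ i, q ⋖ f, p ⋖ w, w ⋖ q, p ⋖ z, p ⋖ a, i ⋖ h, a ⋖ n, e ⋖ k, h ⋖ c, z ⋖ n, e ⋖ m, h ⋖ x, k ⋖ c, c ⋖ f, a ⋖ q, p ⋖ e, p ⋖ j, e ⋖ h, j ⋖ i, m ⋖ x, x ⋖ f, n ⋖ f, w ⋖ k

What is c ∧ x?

h

Common lower bounds of {c, x}: e, h, i, j, p, z.
The greatest among these is h.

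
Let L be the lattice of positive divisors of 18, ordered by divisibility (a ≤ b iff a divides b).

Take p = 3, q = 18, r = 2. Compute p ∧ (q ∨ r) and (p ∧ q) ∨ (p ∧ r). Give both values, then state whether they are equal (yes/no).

q ∨ r = 18, so p ∧ (q ∨ r) = 3 ∧ 18 = 3.
p ∧ q = 3 and p ∧ r = 1, so (p ∧ q) ∨ (p ∧ r) = 3 ∨ 1 = 3.
Equal: yes.

3; 3; yes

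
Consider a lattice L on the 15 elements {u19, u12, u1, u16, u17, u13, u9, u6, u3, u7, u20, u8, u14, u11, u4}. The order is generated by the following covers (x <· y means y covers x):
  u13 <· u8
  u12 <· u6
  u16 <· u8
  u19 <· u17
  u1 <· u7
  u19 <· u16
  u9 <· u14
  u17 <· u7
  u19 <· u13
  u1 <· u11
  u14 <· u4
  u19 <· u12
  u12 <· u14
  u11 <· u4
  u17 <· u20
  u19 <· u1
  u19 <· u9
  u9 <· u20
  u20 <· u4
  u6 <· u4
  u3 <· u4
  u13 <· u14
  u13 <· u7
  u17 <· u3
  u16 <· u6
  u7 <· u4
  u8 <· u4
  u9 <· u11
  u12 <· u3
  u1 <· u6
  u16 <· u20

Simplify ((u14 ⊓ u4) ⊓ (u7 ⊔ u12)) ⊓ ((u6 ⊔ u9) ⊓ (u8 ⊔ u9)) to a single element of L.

u14 ∧ u4 = u14
u7 ∨ u12 = u4
u14 ∧ u4 = u14
u6 ∨ u9 = u4
u8 ∨ u9 = u4
u4 ∧ u4 = u4
u14 ∧ u4 = u14

u14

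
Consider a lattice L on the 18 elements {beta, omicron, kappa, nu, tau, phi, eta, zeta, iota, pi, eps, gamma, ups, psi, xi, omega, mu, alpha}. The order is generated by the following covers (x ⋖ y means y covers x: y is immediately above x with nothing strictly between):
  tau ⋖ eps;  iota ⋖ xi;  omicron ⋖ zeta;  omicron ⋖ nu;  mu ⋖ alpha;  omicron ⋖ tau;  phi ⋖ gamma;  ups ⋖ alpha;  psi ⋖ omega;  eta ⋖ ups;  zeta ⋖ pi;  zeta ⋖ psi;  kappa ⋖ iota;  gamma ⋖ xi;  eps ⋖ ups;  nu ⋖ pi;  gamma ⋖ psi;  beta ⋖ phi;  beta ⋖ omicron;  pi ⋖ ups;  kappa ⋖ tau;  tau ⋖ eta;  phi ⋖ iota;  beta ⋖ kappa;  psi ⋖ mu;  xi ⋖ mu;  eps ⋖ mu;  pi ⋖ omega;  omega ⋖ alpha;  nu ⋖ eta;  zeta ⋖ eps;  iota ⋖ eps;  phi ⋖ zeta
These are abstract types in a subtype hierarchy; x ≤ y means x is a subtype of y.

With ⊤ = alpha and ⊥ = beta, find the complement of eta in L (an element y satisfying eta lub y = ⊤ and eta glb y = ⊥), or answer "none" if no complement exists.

gamma

Need y with eta ∨ y = alpha and eta ∧ y = beta.
Checking each element gives: gamma.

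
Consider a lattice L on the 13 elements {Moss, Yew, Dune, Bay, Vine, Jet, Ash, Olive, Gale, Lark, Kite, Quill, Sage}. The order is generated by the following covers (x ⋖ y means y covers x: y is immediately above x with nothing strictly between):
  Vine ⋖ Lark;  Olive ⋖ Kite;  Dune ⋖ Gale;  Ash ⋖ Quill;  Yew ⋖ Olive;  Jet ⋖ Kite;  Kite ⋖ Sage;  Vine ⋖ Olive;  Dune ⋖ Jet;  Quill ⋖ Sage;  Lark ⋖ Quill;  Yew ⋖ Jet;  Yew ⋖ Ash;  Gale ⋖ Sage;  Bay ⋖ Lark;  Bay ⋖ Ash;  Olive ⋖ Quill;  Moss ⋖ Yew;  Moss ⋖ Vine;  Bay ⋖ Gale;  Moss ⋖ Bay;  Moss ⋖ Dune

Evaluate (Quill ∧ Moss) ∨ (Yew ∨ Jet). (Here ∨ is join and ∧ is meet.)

Quill ∧ Moss = Moss
Yew ∨ Jet = Jet
Moss ∨ Jet = Jet

Jet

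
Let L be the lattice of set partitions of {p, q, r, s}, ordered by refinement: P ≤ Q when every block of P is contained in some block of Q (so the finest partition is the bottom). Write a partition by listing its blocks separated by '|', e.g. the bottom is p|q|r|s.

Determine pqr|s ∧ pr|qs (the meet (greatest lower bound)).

Common lower bounds of {pqr|s, pr|qs}: pr|q|s, p|q|r|s.
The greatest among these is pr|q|s.

pr|q|s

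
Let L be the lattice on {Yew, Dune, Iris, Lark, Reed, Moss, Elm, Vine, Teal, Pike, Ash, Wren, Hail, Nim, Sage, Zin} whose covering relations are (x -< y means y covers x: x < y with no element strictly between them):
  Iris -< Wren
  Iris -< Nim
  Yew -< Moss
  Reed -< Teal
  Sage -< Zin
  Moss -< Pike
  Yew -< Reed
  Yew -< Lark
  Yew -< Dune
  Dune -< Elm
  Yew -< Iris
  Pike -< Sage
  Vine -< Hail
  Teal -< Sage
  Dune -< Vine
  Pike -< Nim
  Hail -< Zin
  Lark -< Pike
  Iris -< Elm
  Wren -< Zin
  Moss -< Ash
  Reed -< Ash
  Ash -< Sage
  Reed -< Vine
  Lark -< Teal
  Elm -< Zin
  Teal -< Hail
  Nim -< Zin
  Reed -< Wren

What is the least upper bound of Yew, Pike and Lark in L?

Common upper bounds of {Yew, Pike, Lark}: Nim, Pike, Sage, Zin.
The least among these is Pike.

Pike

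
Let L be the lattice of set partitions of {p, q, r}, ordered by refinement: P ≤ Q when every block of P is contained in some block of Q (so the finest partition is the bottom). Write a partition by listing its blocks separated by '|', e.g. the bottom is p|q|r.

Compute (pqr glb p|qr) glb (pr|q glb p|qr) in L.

p|q|r

pqr ∧ p|qr = p|qr
pr|q ∧ p|qr = p|q|r
p|qr ∧ p|q|r = p|q|r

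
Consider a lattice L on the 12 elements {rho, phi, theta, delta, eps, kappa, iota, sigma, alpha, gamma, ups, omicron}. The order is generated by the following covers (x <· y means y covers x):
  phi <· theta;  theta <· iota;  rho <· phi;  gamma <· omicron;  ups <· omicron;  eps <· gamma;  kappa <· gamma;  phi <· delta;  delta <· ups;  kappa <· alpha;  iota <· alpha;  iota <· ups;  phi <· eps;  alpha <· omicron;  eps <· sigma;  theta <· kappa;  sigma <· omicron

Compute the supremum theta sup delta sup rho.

ups

Common upper bounds of {theta, delta, rho}: omicron, ups.
The least among these is ups.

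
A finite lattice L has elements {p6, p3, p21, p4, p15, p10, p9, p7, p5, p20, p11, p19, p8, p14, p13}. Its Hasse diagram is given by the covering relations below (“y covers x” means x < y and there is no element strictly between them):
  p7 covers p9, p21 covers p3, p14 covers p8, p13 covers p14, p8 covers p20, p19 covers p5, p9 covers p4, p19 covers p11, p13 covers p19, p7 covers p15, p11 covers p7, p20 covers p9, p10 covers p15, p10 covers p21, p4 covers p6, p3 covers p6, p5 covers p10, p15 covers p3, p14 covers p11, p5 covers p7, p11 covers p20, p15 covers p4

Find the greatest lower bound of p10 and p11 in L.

Common lower bounds of {p10, p11}: p15, p3, p4, p6.
The greatest among these is p15.

p15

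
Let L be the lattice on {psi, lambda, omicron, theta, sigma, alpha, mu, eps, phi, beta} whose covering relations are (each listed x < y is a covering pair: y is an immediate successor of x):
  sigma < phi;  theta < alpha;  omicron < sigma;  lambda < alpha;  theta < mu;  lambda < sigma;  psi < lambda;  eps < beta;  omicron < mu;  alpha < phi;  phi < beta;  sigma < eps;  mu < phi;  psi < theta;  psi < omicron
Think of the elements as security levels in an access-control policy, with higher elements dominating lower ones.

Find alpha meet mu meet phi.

Common lower bounds of {alpha, mu, phi}: psi, theta.
The greatest among these is theta.

theta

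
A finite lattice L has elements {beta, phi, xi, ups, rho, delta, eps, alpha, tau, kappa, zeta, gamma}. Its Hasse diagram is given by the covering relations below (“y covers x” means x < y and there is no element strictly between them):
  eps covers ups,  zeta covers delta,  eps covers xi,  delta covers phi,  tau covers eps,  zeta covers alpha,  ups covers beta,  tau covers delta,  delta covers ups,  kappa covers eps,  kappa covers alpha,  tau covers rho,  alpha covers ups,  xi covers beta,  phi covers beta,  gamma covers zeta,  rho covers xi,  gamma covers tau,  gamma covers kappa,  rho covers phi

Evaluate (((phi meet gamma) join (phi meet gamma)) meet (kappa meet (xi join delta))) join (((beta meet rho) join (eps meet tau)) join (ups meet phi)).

eps

phi ∧ gamma = phi
phi ∧ gamma = phi
phi ∨ phi = phi
xi ∨ delta = tau
kappa ∧ tau = eps
phi ∧ eps = beta
beta ∧ rho = beta
eps ∧ tau = eps
beta ∨ eps = eps
ups ∧ phi = beta
eps ∨ beta = eps
beta ∨ eps = eps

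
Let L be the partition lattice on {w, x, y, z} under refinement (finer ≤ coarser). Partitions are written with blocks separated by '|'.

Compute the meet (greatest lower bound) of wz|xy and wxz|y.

wz|x|y

The meet (common refinement) of wz|xy and wxz|y intersects blocks pairwise, giving wz|x|y.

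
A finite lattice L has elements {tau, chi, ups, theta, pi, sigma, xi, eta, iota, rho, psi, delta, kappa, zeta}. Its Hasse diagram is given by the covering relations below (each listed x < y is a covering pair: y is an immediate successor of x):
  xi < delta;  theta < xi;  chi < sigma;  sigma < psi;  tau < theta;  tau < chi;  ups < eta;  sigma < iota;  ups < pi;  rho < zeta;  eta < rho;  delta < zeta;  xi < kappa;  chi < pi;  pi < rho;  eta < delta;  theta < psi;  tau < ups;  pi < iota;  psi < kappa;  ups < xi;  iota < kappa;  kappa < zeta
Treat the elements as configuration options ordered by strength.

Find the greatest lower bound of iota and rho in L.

pi

Common lower bounds of {iota, rho}: chi, pi, tau, ups.
The greatest among these is pi.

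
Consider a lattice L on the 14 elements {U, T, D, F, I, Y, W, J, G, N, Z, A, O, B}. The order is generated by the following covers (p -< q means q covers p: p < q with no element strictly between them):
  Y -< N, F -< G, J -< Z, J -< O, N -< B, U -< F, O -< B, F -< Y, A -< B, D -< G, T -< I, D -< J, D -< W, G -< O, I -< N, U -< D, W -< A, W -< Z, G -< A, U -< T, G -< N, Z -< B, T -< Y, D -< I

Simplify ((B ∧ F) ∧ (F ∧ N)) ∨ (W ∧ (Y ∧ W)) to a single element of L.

B ∧ F = F
F ∧ N = F
F ∧ F = F
Y ∧ W = U
W ∧ U = U
F ∨ U = F

F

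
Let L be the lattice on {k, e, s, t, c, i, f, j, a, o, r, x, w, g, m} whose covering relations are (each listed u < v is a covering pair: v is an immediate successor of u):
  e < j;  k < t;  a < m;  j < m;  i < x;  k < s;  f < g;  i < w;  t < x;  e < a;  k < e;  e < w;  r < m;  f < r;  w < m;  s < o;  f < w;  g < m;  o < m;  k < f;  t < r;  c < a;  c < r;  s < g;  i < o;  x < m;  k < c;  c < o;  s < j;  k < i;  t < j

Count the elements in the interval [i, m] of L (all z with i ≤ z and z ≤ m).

5

The interval [i, m] = {i, m, o, w, x}, which has 5 elements.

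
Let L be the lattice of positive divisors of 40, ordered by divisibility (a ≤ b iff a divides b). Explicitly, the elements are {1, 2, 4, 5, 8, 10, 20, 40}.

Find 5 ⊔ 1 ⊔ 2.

Common upper bounds of {5, 1, 2}: 10, 20, 40.
The least among these is 10.

10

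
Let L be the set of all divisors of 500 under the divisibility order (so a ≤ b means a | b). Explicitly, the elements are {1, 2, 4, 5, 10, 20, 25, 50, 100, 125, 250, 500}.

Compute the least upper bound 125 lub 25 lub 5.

125

In the divisibility order, the join is the least common multiple: lcm(125, 25, 5) = 125.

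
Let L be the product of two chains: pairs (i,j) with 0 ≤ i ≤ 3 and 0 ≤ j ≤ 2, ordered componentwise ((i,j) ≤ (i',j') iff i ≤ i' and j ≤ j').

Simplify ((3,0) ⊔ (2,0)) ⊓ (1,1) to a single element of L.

(1,0)

(3,0) ∨ (2,0) = (3,0)
(3,0) ∧ (1,1) = (1,0)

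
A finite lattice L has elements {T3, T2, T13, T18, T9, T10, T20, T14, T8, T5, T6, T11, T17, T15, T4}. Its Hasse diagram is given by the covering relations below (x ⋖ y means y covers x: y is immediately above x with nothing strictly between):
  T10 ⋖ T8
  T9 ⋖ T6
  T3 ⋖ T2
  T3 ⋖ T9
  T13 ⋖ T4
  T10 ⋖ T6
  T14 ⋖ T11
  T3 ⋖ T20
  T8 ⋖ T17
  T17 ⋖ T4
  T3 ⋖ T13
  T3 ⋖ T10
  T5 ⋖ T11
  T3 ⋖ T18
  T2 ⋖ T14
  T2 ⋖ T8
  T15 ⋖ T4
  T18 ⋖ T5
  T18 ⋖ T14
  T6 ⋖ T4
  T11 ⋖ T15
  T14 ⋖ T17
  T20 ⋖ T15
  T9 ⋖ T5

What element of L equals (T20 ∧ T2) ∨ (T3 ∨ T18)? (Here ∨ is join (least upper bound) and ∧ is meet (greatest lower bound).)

T20 ∧ T2 = T3
T3 ∨ T18 = T18
T3 ∨ T18 = T18

T18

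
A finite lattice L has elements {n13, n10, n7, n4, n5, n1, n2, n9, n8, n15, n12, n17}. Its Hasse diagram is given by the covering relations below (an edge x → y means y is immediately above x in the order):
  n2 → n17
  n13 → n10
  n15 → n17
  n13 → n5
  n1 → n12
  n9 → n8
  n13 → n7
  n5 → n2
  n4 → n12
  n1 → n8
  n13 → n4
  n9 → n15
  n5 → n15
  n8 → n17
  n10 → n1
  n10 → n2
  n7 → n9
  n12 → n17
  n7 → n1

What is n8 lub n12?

n17

Common upper bounds of {n8, n12}: n17.
The least among these is n17.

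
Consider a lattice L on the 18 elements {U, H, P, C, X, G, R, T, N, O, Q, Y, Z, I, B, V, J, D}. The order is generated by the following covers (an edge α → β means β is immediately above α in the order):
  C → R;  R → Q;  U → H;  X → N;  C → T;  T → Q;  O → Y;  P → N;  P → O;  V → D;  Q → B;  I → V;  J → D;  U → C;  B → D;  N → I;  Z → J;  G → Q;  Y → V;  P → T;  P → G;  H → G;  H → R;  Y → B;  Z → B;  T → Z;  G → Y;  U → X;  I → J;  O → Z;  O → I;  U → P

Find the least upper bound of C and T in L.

Common upper bounds of {C, T}: B, D, J, Q, T, Z.
The least among these is T.

T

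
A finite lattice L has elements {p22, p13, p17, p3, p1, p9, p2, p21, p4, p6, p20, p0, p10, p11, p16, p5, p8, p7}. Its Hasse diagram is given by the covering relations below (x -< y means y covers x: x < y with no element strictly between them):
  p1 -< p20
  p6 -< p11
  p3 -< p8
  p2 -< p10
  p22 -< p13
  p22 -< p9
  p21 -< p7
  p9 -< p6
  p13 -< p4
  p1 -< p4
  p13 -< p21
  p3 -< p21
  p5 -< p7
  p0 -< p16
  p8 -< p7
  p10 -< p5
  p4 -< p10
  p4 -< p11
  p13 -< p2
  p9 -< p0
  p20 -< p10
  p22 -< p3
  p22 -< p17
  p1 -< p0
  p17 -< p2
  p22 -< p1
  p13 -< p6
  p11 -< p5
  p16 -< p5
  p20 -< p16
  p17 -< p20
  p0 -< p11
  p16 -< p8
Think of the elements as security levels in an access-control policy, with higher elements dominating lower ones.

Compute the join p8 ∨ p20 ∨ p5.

Common upper bounds of {p8, p20, p5}: p7.
The least among these is p7.

p7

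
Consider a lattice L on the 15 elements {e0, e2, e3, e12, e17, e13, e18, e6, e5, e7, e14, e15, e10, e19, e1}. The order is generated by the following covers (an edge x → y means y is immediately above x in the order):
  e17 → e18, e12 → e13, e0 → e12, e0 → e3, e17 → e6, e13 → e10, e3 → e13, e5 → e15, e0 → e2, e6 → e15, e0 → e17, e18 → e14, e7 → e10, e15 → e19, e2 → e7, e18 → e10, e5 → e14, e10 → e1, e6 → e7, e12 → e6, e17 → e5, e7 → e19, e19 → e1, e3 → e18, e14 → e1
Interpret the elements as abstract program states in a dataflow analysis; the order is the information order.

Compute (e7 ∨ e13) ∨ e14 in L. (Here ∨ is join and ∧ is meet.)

e7 ∨ e13 = e10
e10 ∨ e14 = e1

e1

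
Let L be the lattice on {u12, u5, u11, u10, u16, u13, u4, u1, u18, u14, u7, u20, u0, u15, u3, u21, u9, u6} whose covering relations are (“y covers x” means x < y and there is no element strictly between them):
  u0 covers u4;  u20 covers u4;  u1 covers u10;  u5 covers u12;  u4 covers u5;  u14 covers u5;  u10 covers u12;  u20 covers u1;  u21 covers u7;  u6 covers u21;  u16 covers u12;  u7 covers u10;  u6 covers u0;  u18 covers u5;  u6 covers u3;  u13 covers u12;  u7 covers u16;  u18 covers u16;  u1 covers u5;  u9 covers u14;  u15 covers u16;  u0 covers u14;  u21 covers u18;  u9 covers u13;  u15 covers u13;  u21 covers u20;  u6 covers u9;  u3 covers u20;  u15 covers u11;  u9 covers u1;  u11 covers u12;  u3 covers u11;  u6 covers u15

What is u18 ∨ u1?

Common upper bounds of {u18, u1}: u21, u6.
The least among these is u21.

u21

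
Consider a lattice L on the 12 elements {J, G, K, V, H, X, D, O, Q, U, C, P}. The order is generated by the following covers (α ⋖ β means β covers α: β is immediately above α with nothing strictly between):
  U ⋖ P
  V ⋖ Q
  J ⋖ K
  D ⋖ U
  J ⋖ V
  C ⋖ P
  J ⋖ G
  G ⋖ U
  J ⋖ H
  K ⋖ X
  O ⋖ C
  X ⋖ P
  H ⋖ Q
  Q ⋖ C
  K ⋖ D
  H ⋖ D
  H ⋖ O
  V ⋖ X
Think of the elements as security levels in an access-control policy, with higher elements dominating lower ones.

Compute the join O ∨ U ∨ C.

Common upper bounds of {O, U, C}: P.
The least among these is P.

P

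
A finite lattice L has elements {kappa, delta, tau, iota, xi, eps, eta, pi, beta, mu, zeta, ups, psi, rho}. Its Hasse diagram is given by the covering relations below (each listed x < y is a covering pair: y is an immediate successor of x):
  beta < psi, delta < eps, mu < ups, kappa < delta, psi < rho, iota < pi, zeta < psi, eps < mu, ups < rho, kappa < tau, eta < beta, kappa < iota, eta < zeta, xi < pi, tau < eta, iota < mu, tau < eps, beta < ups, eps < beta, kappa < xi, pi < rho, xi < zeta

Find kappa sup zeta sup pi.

rho

Common upper bounds of {kappa, zeta, pi}: rho.
The least among these is rho.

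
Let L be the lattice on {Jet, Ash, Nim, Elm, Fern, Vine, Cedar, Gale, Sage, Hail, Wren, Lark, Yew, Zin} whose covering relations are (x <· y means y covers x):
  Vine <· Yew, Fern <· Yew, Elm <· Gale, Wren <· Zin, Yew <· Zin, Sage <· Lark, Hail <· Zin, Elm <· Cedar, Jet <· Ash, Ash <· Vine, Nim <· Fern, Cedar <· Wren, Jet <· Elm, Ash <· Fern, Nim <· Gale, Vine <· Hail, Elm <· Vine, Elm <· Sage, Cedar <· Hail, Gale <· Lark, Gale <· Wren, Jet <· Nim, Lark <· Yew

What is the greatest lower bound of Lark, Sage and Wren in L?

Common lower bounds of {Lark, Sage, Wren}: Elm, Jet.
The greatest among these is Elm.

Elm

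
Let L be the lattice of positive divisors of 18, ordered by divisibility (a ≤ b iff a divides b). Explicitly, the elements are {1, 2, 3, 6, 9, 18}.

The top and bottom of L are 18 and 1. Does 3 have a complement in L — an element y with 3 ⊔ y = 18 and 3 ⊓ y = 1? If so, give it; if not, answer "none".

For every candidate y, either 3 ∨ y ≠ 18 or 3 ∧ y ≠ 1; no complement exists.

none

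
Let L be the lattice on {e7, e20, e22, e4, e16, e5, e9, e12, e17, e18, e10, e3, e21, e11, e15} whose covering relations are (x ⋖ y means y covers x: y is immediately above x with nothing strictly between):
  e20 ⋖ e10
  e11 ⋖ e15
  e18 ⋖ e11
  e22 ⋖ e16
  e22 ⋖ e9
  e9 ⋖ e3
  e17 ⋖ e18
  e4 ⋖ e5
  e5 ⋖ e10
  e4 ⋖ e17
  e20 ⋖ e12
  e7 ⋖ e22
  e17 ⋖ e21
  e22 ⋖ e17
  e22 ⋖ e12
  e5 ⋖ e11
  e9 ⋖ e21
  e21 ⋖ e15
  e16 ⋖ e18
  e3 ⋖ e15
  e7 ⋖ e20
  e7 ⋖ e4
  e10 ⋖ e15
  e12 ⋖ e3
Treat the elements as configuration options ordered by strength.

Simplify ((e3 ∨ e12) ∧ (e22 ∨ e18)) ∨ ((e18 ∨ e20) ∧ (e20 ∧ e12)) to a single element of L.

e12

e3 ∨ e12 = e3
e22 ∨ e18 = e18
e3 ∧ e18 = e22
e18 ∨ e20 = e15
e20 ∧ e12 = e20
e15 ∧ e20 = e20
e22 ∨ e20 = e12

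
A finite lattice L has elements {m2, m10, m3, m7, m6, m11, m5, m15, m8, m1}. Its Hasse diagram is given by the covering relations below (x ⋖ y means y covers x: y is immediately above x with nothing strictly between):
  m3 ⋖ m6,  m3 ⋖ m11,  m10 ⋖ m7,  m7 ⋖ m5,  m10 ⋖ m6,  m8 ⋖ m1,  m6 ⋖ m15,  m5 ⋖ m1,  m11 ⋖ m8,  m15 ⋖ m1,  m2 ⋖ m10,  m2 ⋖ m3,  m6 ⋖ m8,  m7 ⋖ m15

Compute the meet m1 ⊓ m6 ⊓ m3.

m3

Common lower bounds of {m1, m6, m3}: m2, m3.
The greatest among these is m3.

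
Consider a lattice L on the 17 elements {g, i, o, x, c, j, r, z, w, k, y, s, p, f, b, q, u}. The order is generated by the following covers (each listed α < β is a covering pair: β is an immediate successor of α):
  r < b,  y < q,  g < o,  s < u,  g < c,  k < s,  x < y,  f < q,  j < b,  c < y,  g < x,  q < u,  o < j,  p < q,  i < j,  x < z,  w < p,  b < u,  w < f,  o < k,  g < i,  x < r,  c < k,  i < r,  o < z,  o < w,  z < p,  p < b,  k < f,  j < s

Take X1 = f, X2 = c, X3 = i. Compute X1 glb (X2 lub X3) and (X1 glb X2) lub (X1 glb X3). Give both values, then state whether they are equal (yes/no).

X2 lub X3 = s, so X1 glb (X2 lub X3) = f glb s = k.
X1 glb X2 = c and X1 glb X3 = g, so (X1 glb X2) lub (X1 glb X3) = c lub g = c.
Equal: no.

k; c; no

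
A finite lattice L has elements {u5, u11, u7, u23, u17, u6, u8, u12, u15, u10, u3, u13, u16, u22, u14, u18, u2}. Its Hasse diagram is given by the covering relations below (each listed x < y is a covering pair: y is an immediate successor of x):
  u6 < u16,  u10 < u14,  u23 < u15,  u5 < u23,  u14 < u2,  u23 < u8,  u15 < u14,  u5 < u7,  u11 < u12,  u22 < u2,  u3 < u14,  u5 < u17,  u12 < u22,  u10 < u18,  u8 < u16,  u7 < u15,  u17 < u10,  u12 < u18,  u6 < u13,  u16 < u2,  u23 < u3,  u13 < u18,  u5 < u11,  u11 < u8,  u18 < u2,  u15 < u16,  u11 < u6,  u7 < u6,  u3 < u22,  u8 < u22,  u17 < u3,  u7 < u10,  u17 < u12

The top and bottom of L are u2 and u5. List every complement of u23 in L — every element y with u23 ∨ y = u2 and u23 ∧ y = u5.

Need y with u23 ∨ y = u2 and u23 ∧ y = u5.
Checking each element gives: u13, u18.

u13, u18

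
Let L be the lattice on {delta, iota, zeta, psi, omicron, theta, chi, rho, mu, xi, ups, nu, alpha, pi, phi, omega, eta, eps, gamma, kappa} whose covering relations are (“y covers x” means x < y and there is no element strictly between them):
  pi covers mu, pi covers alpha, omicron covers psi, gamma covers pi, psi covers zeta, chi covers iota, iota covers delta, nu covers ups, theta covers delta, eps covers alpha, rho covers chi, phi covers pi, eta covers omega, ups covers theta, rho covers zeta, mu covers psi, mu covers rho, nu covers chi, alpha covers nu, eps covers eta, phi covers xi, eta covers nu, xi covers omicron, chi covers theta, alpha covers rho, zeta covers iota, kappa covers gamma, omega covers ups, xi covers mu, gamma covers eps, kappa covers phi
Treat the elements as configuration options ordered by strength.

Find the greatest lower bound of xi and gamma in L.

mu

Common lower bounds of {xi, gamma}: chi, delta, iota, mu, psi, rho, theta, zeta.
The greatest among these is mu.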